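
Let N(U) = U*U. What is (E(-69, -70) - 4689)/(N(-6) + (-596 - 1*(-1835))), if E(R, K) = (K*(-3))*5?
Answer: -1213/425 ≈ -2.8541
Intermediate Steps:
E(R, K) = -15*K (E(R, K) = -3*K*5 = -15*K)
N(U) = U²
(E(-69, -70) - 4689)/(N(-6) + (-596 - 1*(-1835))) = (-15*(-70) - 4689)/((-6)² + (-596 - 1*(-1835))) = (1050 - 4689)/(36 + (-596 + 1835)) = -3639/(36 + 1239) = -3639/1275 = -3639*1/1275 = -1213/425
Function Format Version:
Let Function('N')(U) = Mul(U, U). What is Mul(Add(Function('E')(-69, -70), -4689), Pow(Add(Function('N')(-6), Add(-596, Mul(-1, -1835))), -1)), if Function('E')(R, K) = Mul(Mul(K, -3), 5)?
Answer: Rational(-1213, 425) ≈ -2.8541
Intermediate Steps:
Function('E')(R, K) = Mul(-15, K) (Function('E')(R, K) = Mul(Mul(-3, K), 5) = Mul(-15, K))
Function('N')(U) = Pow(U, 2)
Mul(Add(Function('E')(-69, -70), -4689), Pow(Add(Function('N')(-6), Add(-596, Mul(-1, -1835))), -1)) = Mul(Add(Mul(-15, -70), -4689), Pow(Add(Pow(-6, 2), Add(-596, Mul(-1, -1835))), -1)) = Mul(Add(1050, -4689), Pow(Add(36, Add(-596, 1835)), -1)) = Mul(-3639, Pow(Add(36, 1239), -1)) = Mul(-3639, Pow(1275, -1)) = Mul(-3639, Rational(1, 1275)) = Rational(-1213, 425)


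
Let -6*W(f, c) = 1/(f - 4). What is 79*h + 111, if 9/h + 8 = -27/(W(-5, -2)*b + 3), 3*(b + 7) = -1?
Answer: 283821/4043 ≈ 70.201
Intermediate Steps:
b = -22/3 (b = -7 + (⅓)*(-1) = -7 - ⅓ = -22/3 ≈ -7.3333)
W(f, c) = -1/(6*(-4 + f)) (W(f, c) = -1/(6*(f - 4)) = -1/(6*(-4 + f)))
h = -2088/4043 (h = 9/(-8 - 27/(-1/(-24 + 6*(-5))*(-22/3) + 3)) = 9/(-8 - 27/(-1/(-24 - 30)*(-22/3) + 3)) = 9/(-8 - 27/(-1/(-54)*(-22/3) + 3)) = 9/(-8 - 27/(-1*(-1/54)*(-22/3) + 3)) = 9/(-8 - 27/((1/54)*(-22/3) + 3)) = 9/(-8 - 27/(-11/81 + 3)) = 9/(-8 - 27/232/81) = 9/(-8 - 27*81/232) = 9/(-8 - 2187/232) = 9/(-4043/232) = 9*(-232/4043) = -2088/4043 ≈ -0.51645)
79*h + 111 = 79*(-2088/4043) + 111 = -164952/4043 + 111 = 283821/4043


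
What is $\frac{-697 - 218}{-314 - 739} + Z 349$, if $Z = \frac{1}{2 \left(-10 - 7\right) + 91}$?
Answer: $\frac{46628}{6669} \approx 6.9918$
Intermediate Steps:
$Z = \frac{1}{57}$ ($Z = \frac{1}{2 \left(-10 - 7\right) + 91} = \frac{1}{2 \left(-17\right) + 91} = \frac{1}{-34 + 91} = \frac{1}{57} \approx 0.017544$)
$\frac{-697 - 218}{-314 - 739} + Z 349 = \frac{-697 - 218}{-314 - 739} + \frac{1}{57} \cdot 349 = - \frac{915}{-1053} + \frac{349}{57} = \left(-915\right) \left(- \frac{1}{1053}\right) + \frac{349}{57} = \frac{305}{351} + \frac{349}{57} = \frac{46628}{6669}$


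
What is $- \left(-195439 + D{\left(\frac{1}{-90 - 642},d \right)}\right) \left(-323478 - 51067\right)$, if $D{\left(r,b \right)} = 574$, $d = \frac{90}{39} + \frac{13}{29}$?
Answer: $-72985711425$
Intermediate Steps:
$d = \frac{1039}{377}$ ($d = 90 \cdot \frac{1}{39} + 13 \cdot \frac{1}{29} = \frac{30}{13} + \frac{13}{29} = \frac{1039}{377} \approx 2.756$)
$- \left(-195439 + D{\left(\frac{1}{-90 - 642},d \right)}\right) \left(-323478 - 51067\right) = - \left(-195439 + 574\right) \left(-323478 - 51067\right) = - \left(-194865\right) \left(-374545\right) = \left(-1\right) 72985711425 = -72985711425$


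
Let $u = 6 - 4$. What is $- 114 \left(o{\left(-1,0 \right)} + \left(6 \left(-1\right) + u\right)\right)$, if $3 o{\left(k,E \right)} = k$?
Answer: $494$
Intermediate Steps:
$o{\left(k,E \right)} = \frac{k}{3}$
$u = 2$ ($u = 6 - 4 = 2$)
$- 114 \left(o{\left(-1,0 \right)} + \left(6 \left(-1\right) + u\right)\right) = - 114 \left(\frac{1}{3} \left(-1\right) + \left(6 \left(-1\right) + 2\right)\right) = - 114 \left(- \frac{1}{3} + \left(-6 + 2\right)\right) = - 114 \left(- \frac{1}{3} - 4\right) = \left(-114\right) \left(- \frac{13}{3}\right) = 494$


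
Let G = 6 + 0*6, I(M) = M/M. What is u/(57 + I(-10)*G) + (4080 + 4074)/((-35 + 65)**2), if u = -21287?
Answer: -147973/450 ≈ -328.83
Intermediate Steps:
I(M) = 1
G = 6 (G = 6 + 0 = 6)
u/(57 + I(-10)*G) + (4080 + 4074)/((-35 + 65)**2) = -21287/(57 + 1*6) + (4080 + 4074)/((-35 + 65)**2) = -21287/(57 + 6) + 8154/(30**2) = -21287/63 + 8154/900 = -21287*1/63 + 8154*(1/900) = -3041/9 + 453/50 = -147973/450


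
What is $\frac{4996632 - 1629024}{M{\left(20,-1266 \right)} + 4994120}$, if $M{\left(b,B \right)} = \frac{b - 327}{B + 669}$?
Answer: $\frac{2010461976}{2981489947} \approx 0.67431$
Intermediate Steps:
$M{\left(b,B \right)} = \frac{-327 + b}{669 + B}$
$\frac{4996632 - 1629024}{M{\left(20,-1266 \right)} + 4994120} = \frac{4996632 - 1629024}{\frac{-327 + 20}{669 - 1266} + 4994120} = \frac{3367608}{\frac{1}{-597} \left(-307\right) + 4994120} = \frac{3367608}{\left(- \frac{1}{597}\right) \left(-307\right) + 4994120} = \frac{3367608}{\frac{307}{597} + 4994120} = \frac{3367608}{\frac{2981489947}{597}} = 3367608 \cdot \frac{597}{2981489947} = \frac{2010461976}{2981489947}$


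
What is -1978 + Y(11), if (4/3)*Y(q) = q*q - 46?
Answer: -7687/4 ≈ -1921.8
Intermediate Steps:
Y(q) = -69/2 + 3*q²/4 (Y(q) = 3*(q*q - 46)/4 = 3*(q² - 46)/4 = 3*(-46 + q²)/4 = -69/2 + 3*q²/4)
-1978 + Y(11) = -1978 + (-69/2 + (¾)*11²) = -1978 + (-69/2 + (¾)*121) = -1978 + (-69/2 + 363/4) = -1978 + 225/4 = -7687/4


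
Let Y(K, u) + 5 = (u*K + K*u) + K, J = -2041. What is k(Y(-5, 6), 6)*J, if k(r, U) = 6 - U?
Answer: 0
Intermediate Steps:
Y(K, u) = -5 + K + 2*K*u (Y(K, u) = -5 + ((u*K + K*u) + K) = -5 + ((K*u + K*u) + K) = -5 + (2*K*u + K) = -5 + (K + 2*K*u) = -5 + K + 2*K*u)
k(Y(-5, 6), 6)*J = (6 - 1*6)*(-2041) = (6 - 6)*(-2041) = 0*(-2041) = 0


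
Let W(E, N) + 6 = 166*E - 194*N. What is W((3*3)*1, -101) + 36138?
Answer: 57220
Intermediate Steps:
W(E, N) = -6 - 194*N + 166*E (W(E, N) = -6 + (166*E - 194*N) = -6 + (-194*N + 166*E) = -6 - 194*N + 166*E)
W((3*3)*1, -101) + 36138 = (-6 - 194*(-101) + 166*((3*3)*1)) + 36138 = (-6 + 19594 + 166*(9*1)) + 36138 = (-6 + 19594 + 166*9) + 36138 = (-6 + 19594 + 1494) + 36138 = 21082 + 36138 = 57220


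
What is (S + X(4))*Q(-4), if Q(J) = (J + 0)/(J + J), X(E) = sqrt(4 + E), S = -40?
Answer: -20 + sqrt(2) ≈ -18.586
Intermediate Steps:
Q(J) = 1/2 (Q(J) = J/((2*J)) = J*(1/(2*J)) = 1/2)
(S + X(4))*Q(-4) = (-40 + sqrt(4 + 4))*(1/2) = (-40 + sqrt(8))*(1/2) = (-40 + 2*sqrt(2))*(1/2) = -20 + sqrt(2)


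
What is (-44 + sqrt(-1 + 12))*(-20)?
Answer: 880 - 20*sqrt(11) ≈ 813.67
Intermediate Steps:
(-44 + sqrt(-1 + 12))*(-20) = (-44 + sqrt(11))*(-20) = 880 - 20*sqrt(11)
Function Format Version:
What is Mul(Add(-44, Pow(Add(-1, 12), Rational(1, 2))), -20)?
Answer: Add(880, Mul(-20, Pow(11, Rational(1, 2)))) ≈ 813.67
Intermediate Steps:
Mul(Add(-44, Pow(Add(-1, 12), Rational(1, 2))), -20) = Mul(Add(-44, Pow(11, Rational(1, 2))), -20) = Add(880, Mul(-20, Pow(11, Rational(1, 2))))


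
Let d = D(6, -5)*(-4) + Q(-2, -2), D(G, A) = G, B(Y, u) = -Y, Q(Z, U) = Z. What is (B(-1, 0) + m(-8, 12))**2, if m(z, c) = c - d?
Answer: 1521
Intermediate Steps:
d = -26 (d = 6*(-4) - 2 = -24 - 2 = -26)
m(z, c) = 26 + c (m(z, c) = c - 1*(-26) = c + 26 = 26 + c)
(B(-1, 0) + m(-8, 12))**2 = (-1*(-1) + (26 + 12))**2 = (1 + 38)**2 = 39**2 = 1521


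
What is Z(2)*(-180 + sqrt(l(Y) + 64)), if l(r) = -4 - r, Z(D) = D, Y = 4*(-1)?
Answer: -344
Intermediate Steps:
Y = -4
Z(2)*(-180 + sqrt(l(Y) + 64)) = 2*(-180 + sqrt((-4 - 1*(-4)) + 64)) = 2*(-180 + sqrt((-4 + 4) + 64)) = 2*(-180 + sqrt(0 + 64)) = 2*(-180 + sqrt(64)) = 2*(-180 + 8) = 2*(-172) = -344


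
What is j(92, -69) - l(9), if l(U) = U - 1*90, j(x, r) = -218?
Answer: -137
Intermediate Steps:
l(U) = -90 + U (l(U) = U - 90 = -90 + U)
j(92, -69) - l(9) = -218 - (-90 + 9) = -218 - 1*(-81) = -218 + 81 = -137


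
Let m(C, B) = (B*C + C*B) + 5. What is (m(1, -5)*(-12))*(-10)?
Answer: -600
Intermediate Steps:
m(C, B) = 5 + 2*B*C (m(C, B) = (B*C + B*C) + 5 = 2*B*C + 5 = 5 + 2*B*C)
(m(1, -5)*(-12))*(-10) = ((5 + 2*(-5)*1)*(-12))*(-10) = ((5 - 10)*(-12))*(-10) = -5*(-12)*(-10) = 60*(-10) = -600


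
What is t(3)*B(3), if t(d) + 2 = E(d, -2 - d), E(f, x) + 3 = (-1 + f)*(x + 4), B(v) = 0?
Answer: 0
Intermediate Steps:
E(f, x) = -3 + (-1 + f)*(4 + x) (E(f, x) = -3 + (-1 + f)*(x + 4) = -3 + (-1 + f)*(4 + x))
t(d) = -7 + 5*d + d*(-2 - d) (t(d) = -2 + (-7 - (-2 - d) + 4*d + d*(-2 - d)) = -2 + (-7 + (2 + d) + 4*d + d*(-2 - d)) = -2 + (-5 + 5*d + d*(-2 - d)) = -7 + 5*d + d*(-2 - d))
t(3)*B(3) = (-7 - 1*3² + 3*3)*0 = (-7 - 1*9 + 9)*0 = (-7 - 9 + 9)*0 = -7*0 = 0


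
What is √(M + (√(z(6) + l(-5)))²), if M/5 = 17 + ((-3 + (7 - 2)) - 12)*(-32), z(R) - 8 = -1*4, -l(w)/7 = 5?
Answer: √1654 ≈ 40.669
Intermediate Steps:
l(w) = -35 (l(w) = -7*5 = -35)
z(R) = 4 (z(R) = 8 - 1*4 = 8 - 4 = 4)
M = 1685 (M = 5*(17 + ((-3 + (7 - 2)) - 12)*(-32)) = 5*(17 + ((-3 + 5) - 12)*(-32)) = 5*(17 + (2 - 12)*(-32)) = 5*(17 - 10*(-32)) = 5*(17 + 320) = 5*337 = 1685)
√(M + (√(z(6) + l(-5)))²) = √(1685 + (√(4 - 35))²) = √(1685 + (√(-31))²) = √(1685 + (I*√31)²) = √(1685 - 31) = √1654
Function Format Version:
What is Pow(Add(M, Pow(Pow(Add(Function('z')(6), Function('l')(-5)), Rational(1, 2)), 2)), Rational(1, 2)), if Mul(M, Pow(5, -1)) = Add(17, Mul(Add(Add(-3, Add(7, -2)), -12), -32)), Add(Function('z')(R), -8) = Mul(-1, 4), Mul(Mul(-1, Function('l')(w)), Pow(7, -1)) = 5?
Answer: Pow(1654, Rational(1, 2)) ≈ 40.669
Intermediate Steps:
Function('l')(w) = -35 (Function('l')(w) = Mul(-7, 5) = -35)
Function('z')(R) = 4 (Function('z')(R) = Add(8, Mul(-1, 4)) = Add(8, -4) = 4)
M = 1685 (M = Mul(5, Add(17, Mul(Add(Add(-3, Add(7, -2)), -12), -32))) = Mul(5, Add(17, Mul(Add(Add(-3, 5), -12), -32))) = Mul(5, Add(17, Mul(Add(2, -12), -32))) = Mul(5, Add(17, Mul(-10, -32))) = Mul(5, Add(17, 320)) = Mul(5, 337) = 1685)
Pow(Add(M, Pow(Pow(Add(Function('z')(6), Function('l')(-5)), Rational(1, 2)), 2)), Rational(1, 2)) = Pow(Add(1685, Pow(Pow(Add(4, -35), Rational(1, 2)), 2)), Rational(1, 2)) = Pow(Add(1685, Pow(Pow(-31, Rational(1, 2)), 2)), Rational(1, 2)) = Pow(Add(1685, Pow(Mul(I, Pow(31, Rational(1, 2))), 2)), Rational(1, 2)) = Pow(Add(1685, -31), Rational(1, 2)) = Pow(1654, Rational(1, 2))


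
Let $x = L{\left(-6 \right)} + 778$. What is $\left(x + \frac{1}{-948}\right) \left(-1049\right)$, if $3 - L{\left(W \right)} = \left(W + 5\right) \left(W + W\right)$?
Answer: $- \frac{764732539}{948} \approx -8.0668 \cdot 10^{5}$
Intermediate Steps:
$L{\left(W \right)} = 3 - 2 W \left(5 + W\right)$ ($L{\left(W \right)} = 3 - \left(W + 5\right) \left(W + W\right) = 3 - \left(5 + W\right) 2 W = 3 - 2 W \left(5 + W\right)$)
$x = 769$ ($x = \left(3 - -60 - 2 \left(-6\right)^{2}\right) + 778 = \left(3 + 60 - 72\right) + 778 = -9 + 778 = 769$)
$\left(x + \frac{1}{-948}\right) \left(-1049\right) = \left(769 + \frac{1}{-948}\right) \left(-1049\right) = \left(769 - \frac{1}{948}\right) \left(-1049\right) = \frac{729011}{948} \left(-1049\right) = - \frac{764732539}{948}$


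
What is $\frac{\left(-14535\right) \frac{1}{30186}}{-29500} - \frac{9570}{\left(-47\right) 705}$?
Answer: $\frac{12625840307}{43713017400} \approx 0.28883$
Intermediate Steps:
$\frac{\left(-14535\right) \frac{1}{30186}}{-29500} - \frac{9570}{\left(-47\right) 705} = \left(-14535\right) \frac{1}{30186} \left(- \frac{1}{29500}\right) - \frac{9570}{-33135} = \left(- \frac{1615}{3354}\right) \left(- \frac{1}{29500}\right) - - \frac{638}{2209} = \frac{323}{19788600} + \frac{638}{2209} = \frac{12625840307}{43713017400}$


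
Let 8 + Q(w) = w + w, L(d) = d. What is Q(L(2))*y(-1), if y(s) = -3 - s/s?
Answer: 16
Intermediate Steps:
Q(w) = -8 + 2*w (Q(w) = -8 + (w + w) = -8 + 2*w)
y(s) = -4 (y(s) = -3 - 1*1 = -3 - 1 = -4)
Q(L(2))*y(-1) = (-8 + 2*2)*(-4) = (-8 + 4)*(-4) = -4*(-4) = 16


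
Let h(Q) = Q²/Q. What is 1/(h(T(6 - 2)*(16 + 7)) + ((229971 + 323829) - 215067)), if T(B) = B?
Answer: 1/338825 ≈ 2.9514e-6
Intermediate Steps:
h(Q) = Q
1/(h(T(6 - 2)*(16 + 7)) + ((229971 + 323829) - 215067)) = 1/((6 - 2)*(16 + 7) + ((229971 + 323829) - 215067)) = 1/(4*23 + (553800 - 215067)) = 1/(92 + 338733) = 1/338825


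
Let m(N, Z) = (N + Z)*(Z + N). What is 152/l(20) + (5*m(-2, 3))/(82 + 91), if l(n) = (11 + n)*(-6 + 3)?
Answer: -25831/16089 ≈ -1.6055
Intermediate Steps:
l(n) = -33 - 3*n (l(n) = (11 + n)*(-3) = -33 - 3*n)
m(N, Z) = (N + Z)² (m(N, Z) = (N + Z)*(N + Z) = (N + Z)²)
152/l(20) + (5*m(-2, 3))/(82 + 91) = 152/(-33 - 3*20) + (5*(-2 + 3)²)/(82 + 91) = 152/(-33 - 60) + (5*1²)/173 = 152/(-93) + (5*1)*(1/173) = 152*(-1/93) + 5*(1/173) = -152/93 + 5/173 = -25831/16089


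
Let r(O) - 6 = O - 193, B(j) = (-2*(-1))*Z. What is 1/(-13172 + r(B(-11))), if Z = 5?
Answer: -1/13349 ≈ -7.4912e-5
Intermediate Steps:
B(j) = 10 (B(j) = -2*(-1)*5 = 2*5 = 10)
r(O) = -187 + O (r(O) = 6 + (O - 193) = 6 + (-193 + O) = -187 + O)
1/(-13172 + r(B(-11))) = 1/(-13172 + (-187 + 10)) = 1/(-13172 - 177) = 1/(-13349) = -1/13349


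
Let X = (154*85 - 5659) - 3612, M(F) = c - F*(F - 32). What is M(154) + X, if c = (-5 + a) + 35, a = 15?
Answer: -14924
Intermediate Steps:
c = 45 (c = (-5 + 15) + 35 = 10 + 35 = 45)
M(F) = 45 - F*(-32 + F) (M(F) = 45 - F*(F - 32) = 45 - F*(-32 + F))
X = 3819 (X = (13090 - 5659) - 3612 = 7431 - 3612 = 3819)
M(154) + X = (45 - 1*154² + 32*154) + 3819 = (45 - 1*23716 + 4928) + 3819 = (45 - 23716 + 4928) + 3819 = -18743 + 3819 = -14924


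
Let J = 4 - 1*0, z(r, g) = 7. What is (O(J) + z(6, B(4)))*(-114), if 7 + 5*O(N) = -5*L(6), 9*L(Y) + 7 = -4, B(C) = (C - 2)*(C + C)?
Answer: -11666/15 ≈ -777.73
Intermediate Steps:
B(C) = 2*C*(-2 + C) (B(C) = (-2 + C)*(2*C) = 2*C*(-2 + C))
L(Y) = -11/9 (L(Y) = -7/9 + (⅑)*(-4) = -7/9 - 4/9 = -11/9)
J = 4 (J = 4 + 0 = 4)
O(N) = -8/45 (O(N) = -7/5 + (-5*(-11/9))/5 = -7/5 + (⅕)*(55/9) = -7/5 + 11/9 = -8/45)
(O(J) + z(6, B(4)))*(-114) = (-8/45 + 7)*(-114) = (307/45)*(-114) = -11666/15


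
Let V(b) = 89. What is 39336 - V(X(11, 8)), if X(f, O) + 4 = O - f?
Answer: 39247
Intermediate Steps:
X(f, O) = -4 + O - f (X(f, O) = -4 + (O - f) = -4 + O - f)
39336 - V(X(11, 8)) = 39336 - 1*89 = 39336 - 89 = 39247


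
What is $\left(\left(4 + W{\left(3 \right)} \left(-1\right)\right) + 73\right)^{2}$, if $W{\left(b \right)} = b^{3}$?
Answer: $2500$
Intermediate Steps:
$\left(\left(4 + W{\left(3 \right)} \left(-1\right)\right) + 73\right)^{2} = \left(\left(4 + 3^{3} \left(-1\right)\right) + 73\right)^{2} = \left(\left(4 + 27 \left(-1\right)\right) + 73\right)^{2} = \left(\left(4 - 27\right) + 73\right)^{2} = \left(-23 + 73\right)^{2} = 50^{2} = 2500$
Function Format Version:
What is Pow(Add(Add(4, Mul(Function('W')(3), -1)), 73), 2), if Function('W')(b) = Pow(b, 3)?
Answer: 2500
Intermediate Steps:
Pow(Add(Add(4, Mul(Function('W')(3), -1)), 73), 2) = Pow(Add(Add(4, Mul(Pow(3, 3), -1)), 73), 2) = Pow(Add(Add(4, Mul(27, -1)), 73), 2) = Pow(Add(Add(4, -27), 73), 2) = Pow(Add(-23, 73), 2) = Pow(50, 2) = 2500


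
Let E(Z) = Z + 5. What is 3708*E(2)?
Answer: 25956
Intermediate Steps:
E(Z) = 5 + Z
3708*E(2) = 3708*(5 + 2) = 3708*7 = 25956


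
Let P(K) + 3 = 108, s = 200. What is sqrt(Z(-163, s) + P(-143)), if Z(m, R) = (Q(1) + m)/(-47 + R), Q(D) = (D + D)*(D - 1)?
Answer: sqrt(270334)/51 ≈ 10.195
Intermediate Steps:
Q(D) = 2*D*(-1 + D) (Q(D) = (2*D)*(-1 + D) = 2*D*(-1 + D))
P(K) = 105 (P(K) = -3 + 108 = 105)
Z(m, R) = m/(-47 + R) (Z(m, R) = (2*1*(-1 + 1) + m)/(-47 + R) = (2*1*0 + m)/(-47 + R) = (0 + m)/(-47 + R) = m/(-47 + R))
sqrt(Z(-163, s) + P(-143)) = sqrt(-163/(-47 + 200) + 105) = sqrt(-163/153 + 105) = sqrt(15902/153) = sqrt(270334)/51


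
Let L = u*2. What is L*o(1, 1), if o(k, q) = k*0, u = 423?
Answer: 0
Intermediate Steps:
L = 846 (L = 423*2 = 846)
o(k, q) = 0
L*o(1, 1) = 846*0 = 0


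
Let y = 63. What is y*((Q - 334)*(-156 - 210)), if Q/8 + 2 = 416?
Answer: -68666724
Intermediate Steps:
Q = 3312 (Q = -16 + 8*416 = -16 + 3328 = 3312)
y*((Q - 334)*(-156 - 210)) = 63*((3312 - 334)*(-156 - 210)) = 63*(2978*(-366)) = 63*(-1089948) = -68666724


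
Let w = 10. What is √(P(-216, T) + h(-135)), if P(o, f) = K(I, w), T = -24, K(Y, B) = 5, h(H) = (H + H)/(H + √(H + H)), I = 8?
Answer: √5*√((63 - I*√30)/(45 - I*√30)) ≈ 2.6406 + 0.045421*I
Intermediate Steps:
h(H) = 2*H/(H + √2*√H) (h(H) = (2*H)/(H + √(2*H)) = (2*H)/(H + √2*√H) = 2*H/(H + √2*√H))
P(o, f) = 5
√(P(-216, T) + h(-135)) = √(5 + 2*(-135)/(-135 + √2*√(-135))) = √(5 + 2*(-135)/(-135 + √2*(3*I*√15))) = √(5 + 2*(-135)/(-135 + 3*I*√30)) = √(5 - 270/(-135 + 3*I*√30))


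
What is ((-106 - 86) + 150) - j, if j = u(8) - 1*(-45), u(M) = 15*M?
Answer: -207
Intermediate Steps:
j = 165 (j = 15*8 - 1*(-45) = 120 + 45 = 165)
((-106 - 86) + 150) - j = ((-106 - 86) + 150) - 1*165 = (-192 + 150) - 165 = -42 - 165 = -207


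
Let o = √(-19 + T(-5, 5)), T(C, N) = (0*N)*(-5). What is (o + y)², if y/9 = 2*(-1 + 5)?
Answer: (72 + I*√19)² ≈ 5165.0 + 627.68*I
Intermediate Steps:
T(C, N) = 0 (T(C, N) = 0*(-5) = 0)
o = I*√19 (o = √(-19 + 0) = √(-19) = I*√19 ≈ 4.3589*I)
y = 72 (y = 9*(2*(-1 + 5)) = 9*(2*4) = 9*8 = 72)
(o + y)² = (I*√19 + 72)² = (72 + I*√19)²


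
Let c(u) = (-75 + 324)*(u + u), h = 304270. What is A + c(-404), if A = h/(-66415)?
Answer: -2672494190/13283 ≈ -2.0120e+5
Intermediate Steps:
c(u) = 498*u (c(u) = 249*(2*u) = 498*u)
A = -60854/13283 (A = 304270/(-66415) = 304270*(-1/66415) = -60854/13283 ≈ -4.5813)
A + c(-404) = -60854/13283 + 498*(-404) = -60854/13283 - 201192 = -2672494190/13283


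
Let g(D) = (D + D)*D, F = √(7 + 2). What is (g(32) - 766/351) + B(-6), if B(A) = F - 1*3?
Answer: 718082/351 ≈ 2045.8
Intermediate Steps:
F = 3 (F = √9 = 3)
g(D) = 2*D² (g(D) = (2*D)*D = 2*D²)
B(A) = 0 (B(A) = 3 - 1*3 = 3 - 3 = 0)
(g(32) - 766/351) + B(-6) = (2*32² - 766/351) + 0 = (2*1024 - 766*1/351) + 0 = (2048 - 766/351) + 0 = 718082/351 + 0 = 718082/351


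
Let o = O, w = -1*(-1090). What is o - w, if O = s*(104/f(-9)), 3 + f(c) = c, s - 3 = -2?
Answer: -3296/3 ≈ -1098.7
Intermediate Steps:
s = 1 (s = 3 - 2 = 1)
f(c) = -3 + c
w = 1090
O = -26/3 (O = 1*(104/(-3 - 9)) = 1*(104/(-12)) = 1*(104*(-1/12)) = 1*(-26/3) = -26/3 ≈ -8.6667)
o = -26/3 ≈ -8.6667
o - w = -26/3 - 1*1090 = -26/3 - 1090 = -3296/3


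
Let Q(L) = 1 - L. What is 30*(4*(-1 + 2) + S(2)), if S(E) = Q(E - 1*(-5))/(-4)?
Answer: 165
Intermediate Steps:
S(E) = 1 + E/4 (S(E) = (1 - (E - 1*(-5)))/(-4) = (1 - (E + 5))*(-¼) = (1 - (5 + E))*(-¼) = (1 + (-5 - E))*(-¼) = (-4 - E)*(-¼) = 1 + E/4)
30*(4*(-1 + 2) + S(2)) = 30*(4*(-1 + 2) + (1 + (¼)*2)) = 30*(4*1 + (1 + ½)) = 30*(4 + 3/2) = 30*(11/2) = 165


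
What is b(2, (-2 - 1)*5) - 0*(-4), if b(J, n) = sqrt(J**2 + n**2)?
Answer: sqrt(229) ≈ 15.133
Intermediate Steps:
b(2, (-2 - 1)*5) - 0*(-4) = sqrt(2**2 + ((-2 - 1)*5)**2) - 0*(-4) = sqrt(4 + (-3*5)**2) - 10*0 = sqrt(4 + (-15)**2) + 0 = sqrt(4 + 225) + 0 = sqrt(229) + 0 = sqrt(229)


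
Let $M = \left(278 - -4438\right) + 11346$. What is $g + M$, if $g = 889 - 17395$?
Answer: $-444$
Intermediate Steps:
$g = -16506$ ($g = 889 - 17395 = -16506$)
$M = 16062$ ($M = \left(278 + 4438\right) + 11346 = 4716 + 11346 = 16062$)
$g + M = -16506 + 16062 = -444$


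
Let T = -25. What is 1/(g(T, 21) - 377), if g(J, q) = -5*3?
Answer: -1/392 ≈ -0.0025510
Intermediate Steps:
g(J, q) = -15
1/(g(T, 21) - 377) = 1/(-15 - 377) = 1/(-392) = -1/392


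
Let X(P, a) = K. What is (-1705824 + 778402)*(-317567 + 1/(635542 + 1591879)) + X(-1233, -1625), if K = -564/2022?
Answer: 221077716916065175510/750640877 ≈ 2.9452e+11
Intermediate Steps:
K = -94/337 (K = -564*1/2022 = -94/337 ≈ -0.27893)
X(P, a) = -94/337
(-1705824 + 778402)*(-317567 + 1/(635542 + 1591879)) + X(-1233, -1625) = (-1705824 + 778402)*(-317567 + 1/(635542 + 1591879)) - 94/337 = -927422*(-317567 + 1/2227421) - 94/337 = -927422*(-707355404706/2227421) - 94/337 = 656016964143247932/2227421 - 94/337 = 221077716916065175510/750640877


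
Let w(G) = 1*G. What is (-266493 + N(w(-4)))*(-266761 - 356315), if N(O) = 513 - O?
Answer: 165723262176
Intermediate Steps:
w(G) = G
(-266493 + N(w(-4)))*(-266761 - 356315) = (-266493 + (513 - 1*(-4)))*(-266761 - 356315) = (-266493 + (513 + 4))*(-623076) = (-266493 + 517)*(-623076) = -265976*(-623076) = 165723262176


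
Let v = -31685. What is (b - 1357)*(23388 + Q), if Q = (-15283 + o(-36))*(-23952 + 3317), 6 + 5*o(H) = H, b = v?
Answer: -10426780670934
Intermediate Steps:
b = -31685
o(H) = -6/5 + H/5
Q = 315538039 (Q = (-15283 + (-6/5 + (⅕)*(-36)))*(-23952 + 3317) = (-15283 + (-6/5 - 36/5))*(-20635) = (-15283 - 42/5)*(-20635) = -76457/5*(-20635) = 315538039)
(b - 1357)*(23388 + Q) = (-31685 - 1357)*(23388 + 315538039) = -33042*315561427 = -10426780670934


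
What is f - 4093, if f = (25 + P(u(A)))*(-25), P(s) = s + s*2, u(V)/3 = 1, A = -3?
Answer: -4943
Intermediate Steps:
u(V) = 3 (u(V) = 3*1 = 3)
P(s) = 3*s (P(s) = s + 2*s = 3*s)
f = -850 (f = (25 + 3*3)*(-25) = (25 + 9)*(-25) = 34*(-25) = -850)
f - 4093 = -850 - 4093 = -4943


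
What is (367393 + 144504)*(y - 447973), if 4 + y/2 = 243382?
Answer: 19852901351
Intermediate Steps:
y = 486756 (y = -8 + 2*243382 = -8 + 486764 = 486756)
(367393 + 144504)*(y - 447973) = (367393 + 144504)*(486756 - 447973) = 511897*38783 = 19852901351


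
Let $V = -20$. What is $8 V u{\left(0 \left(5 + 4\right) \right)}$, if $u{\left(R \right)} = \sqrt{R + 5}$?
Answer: $- 160 \sqrt{5} \approx -357.77$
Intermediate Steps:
$u{\left(R \right)} = \sqrt{5 + R}$
$8 V u{\left(0 \left(5 + 4\right) \right)} = 8 \left(-20\right) \sqrt{5 + 0 \left(5 + 4\right)} = - 160 \sqrt{5 + 0 \cdot 9} = - 160 \sqrt{5 + 0} = - 160 \sqrt{5}$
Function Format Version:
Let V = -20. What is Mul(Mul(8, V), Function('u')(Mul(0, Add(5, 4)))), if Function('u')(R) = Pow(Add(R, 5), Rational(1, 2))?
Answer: Mul(-160, Pow(5, Rational(1, 2))) ≈ -357.77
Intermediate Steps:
Function('u')(R) = Pow(Add(5, R), Rational(1, 2))
Mul(Mul(8, V), Function('u')(Mul(0, Add(5, 4)))) = Mul(Mul(8, -20), Pow(Add(5, Mul(0, Add(5, 4))), Rational(1, 2))) = Mul(-160, Pow(Add(5, Mul(0, 9)), Rational(1, 2))) = Mul(-160, Pow(Add(5, 0), Rational(1, 2))) = Mul(-160, Pow(5, Rational(1, 2)))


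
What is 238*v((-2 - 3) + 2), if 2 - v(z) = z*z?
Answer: -1666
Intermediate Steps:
v(z) = 2 - z**2 (v(z) = 2 - z*z = 2 - z**2)
238*v((-2 - 3) + 2) = 238*(2 - ((-2 - 3) + 2)**2) = 238*(2 - (-5 + 2)**2) = 238*(2 - 1*(-3)**2) = 238*(2 - 1*9) = 238*(2 - 9) = 238*(-7) = -1666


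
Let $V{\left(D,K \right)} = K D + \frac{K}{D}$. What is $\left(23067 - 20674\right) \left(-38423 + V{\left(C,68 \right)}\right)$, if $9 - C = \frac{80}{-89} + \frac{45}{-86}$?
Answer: $- \frac{27547173960140629}{305283617} \approx -9.0235 \cdot 10^{7}$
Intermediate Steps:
$C = \frac{79771}{7654}$ ($C = 9 - \left(\frac{80}{-89} + \frac{45}{-86}\right) = 9 - \left(80 \left(- \frac{1}{89}\right) + 45 \left(- \frac{1}{86}\right)\right) = 9 - \left(- \frac{80}{89} - \frac{45}{86}\right) = 9 - - \frac{10885}{7654} = 9 + \frac{10885}{7654} = \frac{79771}{7654} \approx 10.422$)
$V{\left(D,K \right)} = D K + \frac{K}{D}$
$\left(23067 - 20674\right) \left(-38423 + V{\left(C,68 \right)}\right) = \left(23067 - 20674\right) \left(-38423 + \left(\frac{79771}{7654} \cdot 68 + \frac{68}{\frac{79771}{7654}}\right)\right) = 2393 \left(-38423 + \left(\frac{2712214}{3827} + 68 \cdot \frac{7654}{79771}\right)\right) = 2393 \left(-38423 + \left(\frac{2712214}{3827} + \frac{520472}{79771}\right)\right) = 2393 \left(-38423 + \frac{218347869338}{305283617}\right) = 2393 \left(- \frac{11511564546653}{305283617}\right) = - \frac{27547173960140629}{305283617}$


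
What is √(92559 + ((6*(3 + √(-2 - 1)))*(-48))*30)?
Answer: √(66639 - 8640*I*√3) ≈ 259.75 - 28.807*I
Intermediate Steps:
√(92559 + ((6*(3 + √(-2 - 1)))*(-48))*30) = √(92559 + ((6*(3 + √(-3)))*(-48))*30) = √(92559 + ((6*(3 + I*√3))*(-48))*30) = √(92559 + ((18 + 6*I*√3)*(-48))*30) = √(92559 + (-864 - 288*I*√3)*30) = √(92559 + (-25920 - 8640*I*√3)) = √(66639 - 8640*I*√3)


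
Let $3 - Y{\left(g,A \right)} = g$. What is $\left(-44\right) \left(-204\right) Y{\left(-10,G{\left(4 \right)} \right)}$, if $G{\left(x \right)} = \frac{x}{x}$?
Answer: $116688$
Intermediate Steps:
$G{\left(x \right)} = 1$
$Y{\left(g,A \right)} = 3 - g$
$\left(-44\right) \left(-204\right) Y{\left(-10,G{\left(4 \right)} \right)} = \left(-44\right) \left(-204\right) \left(3 - -10\right) = 8976 \left(3 + 10\right) = 8976 \cdot 13 = 116688$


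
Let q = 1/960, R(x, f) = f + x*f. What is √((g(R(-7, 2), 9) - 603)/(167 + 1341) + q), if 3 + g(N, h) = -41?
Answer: I*√875976465/45240 ≈ 0.65422*I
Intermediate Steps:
R(x, f) = f + f*x
g(N, h) = -44 (g(N, h) = -3 - 41 = -44)
q = 1/960 ≈ 0.0010417
√((g(R(-7, 2), 9) - 603)/(167 + 1341) + q) = √((-44 - 603)/(167 + 1341) + 1/960) = √(-647/1508 + 1/960) = √(-154903/361920) = I*√875976465/45240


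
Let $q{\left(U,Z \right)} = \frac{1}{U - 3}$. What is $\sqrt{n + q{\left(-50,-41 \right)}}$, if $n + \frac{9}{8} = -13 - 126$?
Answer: $\frac{i \sqrt{6298626}}{212} \approx 11.838 i$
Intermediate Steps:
$q{\left(U,Z \right)} = \frac{1}{-3 + U}$
$n = - \frac{1121}{8}$ ($n = - \frac{9}{8} - 139 = - \frac{1121}{8} \approx -140.13$)
$\sqrt{n + q{\left(-50,-41 \right)}} = \sqrt{- \frac{1121}{8} + \frac{1}{-3 - 50}} = \sqrt{- \frac{1121}{8} + \frac{1}{-53}} = \sqrt{- \frac{1121}{8} - \frac{1}{53}} = \sqrt{- \frac{59421}{424}} = \frac{i \sqrt{6298626}}{212}$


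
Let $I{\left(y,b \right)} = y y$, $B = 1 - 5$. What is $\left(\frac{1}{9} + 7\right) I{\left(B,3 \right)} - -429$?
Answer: $\frac{4885}{9} \approx 542.78$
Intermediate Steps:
$B = -4$
$I{\left(y,b \right)} = y^{2}$
$\left(\frac{1}{9} + 7\right) I{\left(B,3 \right)} - -429 = \left(\frac{1}{9} + 7\right) \left(-4\right)^{2} - -429 = \left(\frac{1}{9} + 7\right) 16 + 429 = \frac{64}{9} \cdot 16 + 429 = \frac{1024}{9} + 429 = \frac{4885}{9}$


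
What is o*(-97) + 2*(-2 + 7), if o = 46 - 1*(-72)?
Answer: -11436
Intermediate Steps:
o = 118 (o = 46 + 72 = 118)
o*(-97) + 2*(-2 + 7) = 118*(-97) + 2*(-2 + 7) = -11446 + 2*5 = -11446 + 10 = -11436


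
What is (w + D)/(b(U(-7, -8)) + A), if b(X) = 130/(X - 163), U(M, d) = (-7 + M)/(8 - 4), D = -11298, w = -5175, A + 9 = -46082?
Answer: 5485509/15348563 ≈ 0.35740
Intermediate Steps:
A = -46091 (A = -9 - 46082 = -46091)
U(M, d) = -7/4 + M/4 (U(M, d) = (-7 + M)/4 = (-7 + M)*(¼) = -7/4 + M/4)
b(X) = 130/(-163 + X)
(w + D)/(b(U(-7, -8)) + A) = (-5175 - 11298)/(130/(-163 + (-7/4 + (¼)*(-7))) - 46091) = -16473/(130/(-163 + (-7/4 - 7/4)) - 46091) = -16473/(130/(-163 - 7/2) - 46091) = -16473/(130/(-333/2) - 46091) = -16473/(130*(-2/333) - 46091) = -16473/(-260/333 - 46091) = -16473/(-15348563/333) = -16473*(-333/15348563) = 5485509/15348563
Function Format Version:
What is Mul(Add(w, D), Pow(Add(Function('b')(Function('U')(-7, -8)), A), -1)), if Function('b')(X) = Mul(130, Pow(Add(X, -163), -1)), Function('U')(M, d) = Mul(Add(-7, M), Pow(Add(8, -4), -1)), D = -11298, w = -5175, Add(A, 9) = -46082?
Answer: Rational(5485509, 15348563) ≈ 0.35740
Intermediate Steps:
A = -46091 (A = Add(-9, -46082) = -46091)
Function('U')(M, d) = Add(Rational(-7, 4), Mul(Rational(1, 4), M)) (Function('U')(M, d) = Mul(Add(-7, M), Pow(4, -1)) = Mul(Add(-7, M), Rational(1, 4)) = Add(Rational(-7, 4), Mul(Rational(1, 4), M)))
Function('b')(X) = Mul(130, Pow(Add(-163, X), -1))
Mul(Add(w, D), Pow(Add(Function('b')(Function('U')(-7, -8)), A), -1)) = Mul(Add(-5175, -11298), Pow(Add(Mul(130, Pow(Add(-163, Add(Rational(-7, 4), Mul(Rational(1, 4), -7))), -1)), -46091), -1)) = Mul(-16473, Pow(Add(Mul(130, Pow(Add(-163, Add(Rational(-7, 4), Rational(-7, 4))), -1)), -46091), -1)) = Mul(-16473, Pow(Add(Mul(130, Pow(Add(-163, Rational(-7, 2)), -1)), -46091), -1)) = Mul(-16473, Pow(Add(Mul(130, Pow(Rational(-333, 2), -1)), -46091), -1)) = Mul(-16473, Pow(Add(Mul(130, Rational(-2, 333)), -46091), -1)) = Mul(-16473, Pow(Add(Rational(-260, 333), -46091), -1)) = Mul(-16473, Pow(Rational(-15348563, 333), -1)) = Mul(-16473, Rational(-333, 15348563)) = Rational(5485509, 15348563)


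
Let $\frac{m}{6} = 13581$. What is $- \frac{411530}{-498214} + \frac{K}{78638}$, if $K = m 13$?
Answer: $\frac{140032238548}{9794638133} \approx 14.297$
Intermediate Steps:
$m = 81486$ ($m = 6 \cdot 13581 = 81486$)
$K = 1059318$ ($K = 81486 \cdot 13 = 1059318$)
$- \frac{411530}{-498214} + \frac{K}{78638} = - \frac{411530}{-498214} + \frac{1059318}{78638} = \left(-411530\right) \left(- \frac{1}{498214}\right) + 1059318 \cdot \frac{1}{78638} = \frac{205765}{249107} + \frac{529659}{39319} = \frac{140032238548}{9794638133}$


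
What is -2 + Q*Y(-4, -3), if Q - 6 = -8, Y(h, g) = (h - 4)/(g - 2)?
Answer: -26/5 ≈ -5.2000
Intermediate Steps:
Y(h, g) = (-4 + h)/(-2 + g)
Q = -2 (Q = 6 - 8 = -2)
-2 + Q*Y(-4, -3) = -2 - 2*(-4 - 4)/(-2 - 3) = -2 - 2*(-8)/(-5) = -2 - (-2)*(-8)/5 = -2 - 2*8/5 = -2 - 16/5 = -26/5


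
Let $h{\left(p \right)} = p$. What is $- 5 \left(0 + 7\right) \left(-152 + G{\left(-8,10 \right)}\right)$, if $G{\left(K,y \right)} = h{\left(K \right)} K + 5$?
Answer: $2905$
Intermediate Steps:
$G{\left(K,y \right)} = 5 + K^{2}$ ($G{\left(K,y \right)} = K K + 5 = K^{2} + 5 = 5 + K^{2}$)
$- 5 \left(0 + 7\right) \left(-152 + G{\left(-8,10 \right)}\right) = - 5 \left(0 + 7\right) \left(-152 + \left(5 + \left(-8\right)^{2}\right)\right) = \left(-5\right) 7 \left(-152 + \left(5 + 64\right)\right) = - 35 \left(-152 + 69\right) = \left(-35\right) \left(-83\right) = 2905$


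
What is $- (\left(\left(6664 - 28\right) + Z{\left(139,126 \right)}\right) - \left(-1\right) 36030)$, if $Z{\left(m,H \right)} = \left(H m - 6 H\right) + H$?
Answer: $-59550$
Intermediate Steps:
$Z{\left(m,H \right)} = - 5 H + H m$ ($Z{\left(m,H \right)} = \left(- 6 H + H m\right) + H = - 5 H + H m$)
$- (\left(\left(6664 - 28\right) + Z{\left(139,126 \right)}\right) - \left(-1\right) 36030) = - (\left(\left(6664 - 28\right) + 126 \left(-5 + 139\right)\right) - \left(-1\right) 36030) = - (\left(6636 + 126 \cdot 134\right) - -36030) = - (\left(6636 + 16884\right) + 36030) = - (23520 + 36030) = \left(-1\right) 59550 = -59550$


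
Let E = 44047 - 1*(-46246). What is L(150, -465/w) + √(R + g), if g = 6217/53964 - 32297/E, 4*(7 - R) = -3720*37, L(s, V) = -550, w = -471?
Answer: -550 + √22697806222814769122699/812095242 ≈ -364.48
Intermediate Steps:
E = 90293 (E = 44047 + 46246 = 90293)
R = 34417 (R = 7 - (-930)*37 = 7 - ¼*(-137640) = 7 + 34410 = 34417)
g = -1181523727/4872571452 (g = 6217/53964 - 32297/90293 = -1181523727/4872571452 ≈ -0.24248)
L(150, -465/w) + √(R + g) = -550 + √(34417 - 1181523727/4872571452) = -550 + √(167698110139757/4872571452) = -550 + √22697806222814769122699/812095242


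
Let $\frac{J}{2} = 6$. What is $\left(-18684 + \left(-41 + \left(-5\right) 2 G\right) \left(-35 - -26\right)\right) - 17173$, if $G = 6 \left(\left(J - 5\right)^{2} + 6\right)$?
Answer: $-5788$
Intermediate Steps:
$J = 12$ ($J = 2 \cdot 6 = 12$)
$G = 330$ ($G = 6 \left(\left(12 - 5\right)^{2} + 6\right) = 6 \left(7^{2} + 6\right) = 6 \left(49 + 6\right) = 6 \cdot 55 = 330$)
$\left(-18684 + \left(-41 + \left(-5\right) 2 G\right) \left(-35 - -26\right)\right) - 17173 = \left(-18684 + \left(-41 + \left(-5\right) 2 \cdot 330\right) \left(-35 - -26\right)\right) - 17173 = \left(-18684 + \left(-41 - 3300\right) \left(-35 + 26\right)\right) - 17173 = \left(-18684 + \left(-41 - 3300\right) \left(-9\right)\right) - 17173 = \left(-18684 - -30069\right) - 17173 = \left(-18684 + 30069\right) - 17173 = 11385 - 17173 = -5788$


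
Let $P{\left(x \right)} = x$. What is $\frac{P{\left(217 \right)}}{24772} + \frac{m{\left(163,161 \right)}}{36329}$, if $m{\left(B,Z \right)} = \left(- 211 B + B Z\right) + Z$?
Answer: $- \frac{190020115}{899941988} \approx -0.21115$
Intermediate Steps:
$m{\left(B,Z \right)} = Z - 211 B + B Z$
$\frac{P{\left(217 \right)}}{24772} + \frac{m{\left(163,161 \right)}}{36329} = \frac{217}{24772} + \frac{161 - 34393 + 163 \cdot 161}{36329} = 217 \cdot \frac{1}{24772} + \left(161 - 34393 + 26243\right) \frac{1}{36329} = \frac{217}{24772} - \frac{7989}{36329} = - \frac{190020115}{899941988}$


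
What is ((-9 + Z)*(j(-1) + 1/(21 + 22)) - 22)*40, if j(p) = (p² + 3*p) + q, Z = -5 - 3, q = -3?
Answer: 107680/43 ≈ 2504.2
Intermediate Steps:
Z = -8
j(p) = -3 + p² + 3*p (j(p) = (p² + 3*p) - 3 = -3 + p² + 3*p)
((-9 + Z)*(j(-1) + 1/(21 + 22)) - 22)*40 = ((-9 - 8)*((-3 + (-1)² + 3*(-1)) + 1/(21 + 22)) - 22)*40 = (-17*((-3 + 1 - 3) + 1/43) - 22)*40 = (-17*(-5 + 1/43) - 22)*40 = (-17*(-214/43) - 22)*40 = (3638/43 - 22)*40 = (2692/43)*40 = 107680/43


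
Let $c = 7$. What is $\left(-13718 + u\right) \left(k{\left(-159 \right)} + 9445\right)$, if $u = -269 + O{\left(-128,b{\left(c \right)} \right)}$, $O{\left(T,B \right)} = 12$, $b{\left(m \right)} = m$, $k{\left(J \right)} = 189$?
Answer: $-134635150$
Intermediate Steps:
$u = -257$ ($u = -269 + 12 = -257$)
$\left(-13718 + u\right) \left(k{\left(-159 \right)} + 9445\right) = \left(-13718 - 257\right) \left(189 + 9445\right) = \left(-13975\right) 9634 = -134635150$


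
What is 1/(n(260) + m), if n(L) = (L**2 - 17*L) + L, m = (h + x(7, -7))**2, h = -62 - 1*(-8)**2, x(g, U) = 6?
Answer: 1/77840 ≈ 1.2847e-5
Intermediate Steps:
h = -126 (h = -62 - 1*64 = -62 - 64 = -126)
m = 14400 (m = (-126 + 6)**2 = (-120)**2 = 14400)
n(L) = L**2 - 16*L
1/(n(260) + m) = 1/(260*(-16 + 260) + 14400) = 1/(260*244 + 14400) = 1/(63440 + 14400) = 1/77840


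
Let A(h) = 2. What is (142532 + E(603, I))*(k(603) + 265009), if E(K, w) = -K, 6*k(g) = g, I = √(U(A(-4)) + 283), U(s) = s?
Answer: 75253452451/2 ≈ 3.7627e+10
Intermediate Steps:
I = √285 (I = √(2 + 283) = √285 ≈ 16.882)
k(g) = g/6
(142532 + E(603, I))*(k(603) + 265009) = (142532 - 1*603)*((⅙)*603 + 265009) = (142532 - 603)*(201/2 + 265009) = 141929*(530219/2) = 75253452451/2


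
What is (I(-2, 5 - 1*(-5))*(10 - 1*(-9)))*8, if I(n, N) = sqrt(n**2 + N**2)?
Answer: 304*sqrt(26) ≈ 1550.1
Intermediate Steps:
I(n, N) = sqrt(N**2 + n**2)
(I(-2, 5 - 1*(-5))*(10 - 1*(-9)))*8 = (sqrt((5 - 1*(-5))**2 + (-2)**2)*(10 - 1*(-9)))*8 = (sqrt((5 + 5)**2 + 4)*(10 + 9))*8 = (sqrt(10**2 + 4)*19)*8 = (sqrt(100 + 4)*19)*8 = (sqrt(104)*19)*8 = ((2*sqrt(26))*19)*8 = (38*sqrt(26))*8 = 304*sqrt(26)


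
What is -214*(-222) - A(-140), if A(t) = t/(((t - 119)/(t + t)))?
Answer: 1763396/37 ≈ 47659.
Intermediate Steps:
A(t) = 2*t**2/(-119 + t) (A(t) = t/(((-119 + t)/((2*t)))) = t/(((-119 + t)*(1/(2*t)))) = t/(((-119 + t)/(2*t))) = t*(2*t/(-119 + t)) = 2*t**2/(-119 + t))
-214*(-222) - A(-140) = -214*(-222) - 2*(-140)**2/(-119 - 140) = 47508 - 2*19600/(-259) = 47508 - 2*19600*(-1)/259 = 47508 - 1*(-5600/37) = 47508 + 5600/37 = 1763396/37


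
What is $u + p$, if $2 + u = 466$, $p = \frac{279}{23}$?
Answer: $\frac{10951}{23} \approx 476.13$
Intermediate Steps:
$p = \frac{279}{23}$ ($p = 279 \cdot \frac{1}{23} = \frac{279}{23} \approx 12.13$)
$u = 464$ ($u = -2 + 466 = 464$)
$u + p = 464 + \frac{279}{23} = \frac{10951}{23}$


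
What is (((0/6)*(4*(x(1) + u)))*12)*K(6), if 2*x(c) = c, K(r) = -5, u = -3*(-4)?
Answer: 0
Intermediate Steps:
u = 12
x(c) = c/2
(((0/6)*(4*(x(1) + u)))*12)*K(6) = (((0/6)*(4*((1/2)*1 + 12)))*12)*(-5) = (((0*(1/6))*(4*(1/2 + 12)))*12)*(-5) = ((0*(4*(25/2)))*12)*(-5) = ((0*50)*12)*(-5) = (0*12)*(-5) = 0*(-5) = 0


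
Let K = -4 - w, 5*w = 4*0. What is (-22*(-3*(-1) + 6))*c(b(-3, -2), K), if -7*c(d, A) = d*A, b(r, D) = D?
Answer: 1584/7 ≈ 226.29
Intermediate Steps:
w = 0 (w = (4*0)/5 = (⅕)*0 = 0)
K = -4 (K = -4 - 1*0 = -4 + 0 = -4)
c(d, A) = -A*d/7 (c(d, A) = -d*A/7 = -A*d/7)
(-22*(-3*(-1) + 6))*c(b(-3, -2), K) = (-22*(-3*(-1) + 6))*(-⅐*(-4)*(-2)) = -22*(3 + 6)*(-8/7) = -22*9*(-8/7) = -198*(-8/7) = 1584/7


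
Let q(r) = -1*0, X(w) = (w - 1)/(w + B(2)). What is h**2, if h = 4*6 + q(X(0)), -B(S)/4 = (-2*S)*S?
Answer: 576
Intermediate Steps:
B(S) = 8*S**2 (B(S) = -4*(-2*S)*S = -(-8)*S**2 = 8*S**2)
X(w) = (-1 + w)/(32 + w) (X(w) = (w - 1)/(w + 8*2**2) = (-1 + w)/(w + 8*4) = (-1 + w)/(w + 32) = (-1 + w)/(32 + w))
q(r) = 0
h = 24 (h = 4*6 + 0 = 24 + 0 = 24)
h**2 = 24**2 = 576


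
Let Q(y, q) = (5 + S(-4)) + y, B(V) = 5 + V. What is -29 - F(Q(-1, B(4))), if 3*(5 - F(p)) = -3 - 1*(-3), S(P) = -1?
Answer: -34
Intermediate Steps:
Q(y, q) = 4 + y (Q(y, q) = (5 - 1) + y = 4 + y)
F(p) = 5 (F(p) = 5 - (-3 - 1*(-3))/3 = 5 - (-3 + 3)/3 = 5 - ⅓*0 = 5 + 0 = 5)
-29 - F(Q(-1, B(4))) = -29 - 1*5 = -29 - 5 = -34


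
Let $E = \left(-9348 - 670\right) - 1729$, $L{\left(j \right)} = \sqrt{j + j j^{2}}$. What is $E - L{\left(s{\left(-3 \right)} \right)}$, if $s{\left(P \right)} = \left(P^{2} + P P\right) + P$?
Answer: $-11747 - \sqrt{3390} \approx -11805.0$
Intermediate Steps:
$s{\left(P \right)} = P + 2 P^{2}$ ($s{\left(P \right)} = \left(P^{2} + P^{2}\right) + P = 2 P^{2} + P = P + 2 P^{2}$)
$L{\left(j \right)} = \sqrt{j + j^{3}}$
$E = -11747$ ($E = -10018 - 1729 = -11747$)
$E - L{\left(s{\left(-3 \right)} \right)} = -11747 - \sqrt{- 3 \left(1 + 2 \left(-3\right)\right) + \left(- 3 \left(1 + 2 \left(-3\right)\right)\right)^{3}} = -11747 - \sqrt{- 3 \left(1 - 6\right) + \left(- 3 \left(1 - 6\right)\right)^{3}} = -11747 - \sqrt{\left(-3\right) \left(-5\right) + \left(\left(-3\right) \left(-5\right)\right)^{3}} = -11747 - \sqrt{15 + 15^{3}} = -11747 - \sqrt{15 + 3375} = -11747 - \sqrt{3390}$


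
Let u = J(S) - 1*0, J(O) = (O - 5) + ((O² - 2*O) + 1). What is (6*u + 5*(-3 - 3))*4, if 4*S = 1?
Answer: -441/2 ≈ -220.50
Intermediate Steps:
S = ¼ (S = (¼)*1 = ¼ ≈ 0.25000)
J(O) = -4 + O² - O (J(O) = (-5 + O) + (1 + O² - 2*O) = -4 + O² - O)
u = -67/16 (u = (-4 + (¼)² - 1*¼) - 1*0 = (-4 + 1/16 - ¼) + 0 = -67/16 + 0 = -67/16 ≈ -4.1875)
(6*u + 5*(-3 - 3))*4 = (6*(-67/16) + 5*(-3 - 3))*4 = (-201/8 + 5*(-6))*4 = (-201/8 - 30)*4 = -441/8*4 = -441/2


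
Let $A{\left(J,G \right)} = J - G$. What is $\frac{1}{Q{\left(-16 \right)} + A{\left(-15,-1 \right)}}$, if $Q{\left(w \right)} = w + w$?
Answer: $- \frac{1}{46} \approx -0.021739$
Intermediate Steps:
$Q{\left(w \right)} = 2 w$
$\frac{1}{Q{\left(-16 \right)} + A{\left(-15,-1 \right)}} = \frac{1}{2 \left(-16\right) - 14} = \frac{1}{-32 + \left(-15 + 1\right)} = \frac{1}{-32 - 14} = \frac{1}{-46} = - \frac{1}{46}$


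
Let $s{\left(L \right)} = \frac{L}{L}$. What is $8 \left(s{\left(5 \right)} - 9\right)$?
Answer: $-64$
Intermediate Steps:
$s{\left(L \right)} = 1$
$8 \left(s{\left(5 \right)} - 9\right) = 8 \left(1 - 9\right) = 8 \left(-8\right) = -64$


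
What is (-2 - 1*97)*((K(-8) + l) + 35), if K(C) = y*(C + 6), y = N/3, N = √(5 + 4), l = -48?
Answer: 1485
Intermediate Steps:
N = 3 (N = √9 = 3)
y = 1 (y = 3/3 = 3*(⅓) = 1)
K(C) = 6 + C (K(C) = 1*(C + 6) = 1*(6 + C) = 6 + C)
(-2 - 1*97)*((K(-8) + l) + 35) = (-2 - 1*97)*(((6 - 8) - 48) + 35) = (-2 - 97)*((-2 - 48) + 35) = -99*(-50 + 35) = -99*(-15) = 1485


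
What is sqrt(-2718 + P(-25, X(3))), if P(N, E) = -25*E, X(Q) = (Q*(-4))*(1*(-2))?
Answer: I*sqrt(3318) ≈ 57.602*I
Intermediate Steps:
X(Q) = 8*Q (X(Q) = -4*Q*(-2) = 8*Q)
sqrt(-2718 + P(-25, X(3))) = sqrt(-2718 - 200*3) = sqrt(-2718 - 25*24) = sqrt(-2718 - 600) = sqrt(-3318) = I*sqrt(3318)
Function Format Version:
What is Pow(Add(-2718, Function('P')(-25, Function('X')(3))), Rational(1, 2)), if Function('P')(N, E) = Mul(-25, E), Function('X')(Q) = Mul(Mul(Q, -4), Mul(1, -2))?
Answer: Mul(I, Pow(3318, Rational(1, 2))) ≈ Mul(57.602, I)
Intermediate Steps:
Function('X')(Q) = Mul(8, Q) (Function('X')(Q) = Mul(Mul(-4, Q), -2) = Mul(8, Q))
Pow(Add(-2718, Function('P')(-25, Function('X')(3))), Rational(1, 2)) = Pow(Add(-2718, Mul(-25, Mul(8, 3))), Rational(1, 2)) = Pow(Add(-2718, Mul(-25, 24)), Rational(1, 2)) = Pow(Add(-2718, -600), Rational(1, 2)) = Pow(-3318, Rational(1, 2)) = Mul(I, Pow(3318, Rational(1, 2)))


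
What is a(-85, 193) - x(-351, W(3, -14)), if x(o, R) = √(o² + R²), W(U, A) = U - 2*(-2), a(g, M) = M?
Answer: 193 - 5*√4930 ≈ -158.07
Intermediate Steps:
W(U, A) = 4 + U (W(U, A) = U + 4 = 4 + U)
x(o, R) = √(R² + o²)
a(-85, 193) - x(-351, W(3, -14)) = 193 - √((4 + 3)² + (-351)²) = 193 - √(7² + 123201) = 193 - √(49 + 123201) = 193 - √123250 = 193 - 5*√4930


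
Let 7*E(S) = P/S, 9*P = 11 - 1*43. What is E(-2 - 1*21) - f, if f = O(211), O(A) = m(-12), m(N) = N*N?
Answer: -208624/1449 ≈ -143.98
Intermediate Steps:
m(N) = N**2
O(A) = 144 (O(A) = (-12)**2 = 144)
f = 144
P = -32/9 (P = (11 - 1*43)/9 = (11 - 43)/9 = (1/9)*(-32) = -32/9 ≈ -3.5556)
E(S) = -32/(63*S) (E(S) = (-32/(9*S))/7 = -32/(63*S))
E(-2 - 1*21) - f = -32/(63*(-2 - 1*21)) - 1*144 = -32/(63*(-2 - 21)) - 144 = -32/63/(-23) - 144 = -32/63*(-1/23) - 144 = 32/1449 - 144 = -208624/1449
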